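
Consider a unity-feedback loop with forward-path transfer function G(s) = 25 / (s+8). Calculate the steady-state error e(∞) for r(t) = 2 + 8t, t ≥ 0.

infinity

No free integrators in G(s): this is a type 0 system. Treating each term separately:
  • 2: e_ss = 2/(1+K_p) with K_p=3.125 → 16/33.
  • 8t: a type-0 system cannot track it, e_ss → ∞.
The unbounded component dominates.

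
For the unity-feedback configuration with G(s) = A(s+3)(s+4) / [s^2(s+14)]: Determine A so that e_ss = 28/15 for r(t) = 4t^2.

G(s) has two factors of s in the denominator, so the system is type 2.
K_a = lim_{s→0} s^2·G(s) = A·3·4 / (14) = (6/7)·A.
e_ss = 8/K_a = 28/15 ⇒ K_a = 30/7 ⇒ A = (30/7)/(6/7) = 5.

5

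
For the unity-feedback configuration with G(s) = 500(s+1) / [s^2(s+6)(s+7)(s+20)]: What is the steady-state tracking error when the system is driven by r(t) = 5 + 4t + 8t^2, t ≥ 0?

System type = 2 (two poles at s=0). Taking each input component in turn:
  • 5: tracked with zero error.
  • 4t: tracked with zero error.
  • 8t^2: e_ss = 16/K_a with K_a=25/42 → 26.88.
Total e_ss = 26.88.

26.88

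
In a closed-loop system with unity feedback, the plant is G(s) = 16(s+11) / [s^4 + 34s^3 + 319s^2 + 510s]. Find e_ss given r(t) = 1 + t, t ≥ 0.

255/88

Factoring s from the denominator leaves a polynomial with constant term 510, so the system is type 1. Taking each input component in turn:
  • 1: tracked with zero error.
  • t: e_ss = 1/K_v with K_v=88/255 → 255/88.
Total e_ss = 255/88.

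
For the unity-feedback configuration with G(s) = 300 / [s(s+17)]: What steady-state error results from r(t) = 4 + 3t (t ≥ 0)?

The open loop has one pole at the origin → type 1 system. By superposition:
  • 4: tracked with zero error.
  • 3t: e_ss = 3/K_v with K_v=300/17 → 0.17.
Total e_ss = 0.17.

0.17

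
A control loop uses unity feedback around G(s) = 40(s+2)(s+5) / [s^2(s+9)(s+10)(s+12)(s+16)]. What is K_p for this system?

infinity

K_p = lim_{s→0} G(s); with 2 poles at the origin the limit diverges, so K_p = ∞.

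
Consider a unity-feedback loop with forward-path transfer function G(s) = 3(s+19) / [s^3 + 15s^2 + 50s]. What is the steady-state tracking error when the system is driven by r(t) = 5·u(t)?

0

Lowest-order denominator term is 50s, so the open loop has 1 pole at the origin → type 1 system.
A type-1 system has K_p = ∞, so it tracks a step input with zero steady-state error.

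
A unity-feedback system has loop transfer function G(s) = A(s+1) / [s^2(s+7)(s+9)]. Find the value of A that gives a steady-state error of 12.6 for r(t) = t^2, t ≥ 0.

System type = 2 (two poles at s=0).
K_a = lim_{s→0} s^2·G(s) = A·1 / (7·9) = (1/63)·A.
e_ss = 2/K_a = 12.6 ⇒ K_a = 10/63 ⇒ A = (10/63)/(1/63) = 10.

10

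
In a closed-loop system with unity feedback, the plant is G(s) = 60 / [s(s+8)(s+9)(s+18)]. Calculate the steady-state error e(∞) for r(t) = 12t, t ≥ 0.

259.2

The open loop has one pole at the origin → type 1 system.
K_v = lim_{s→0} s·G(s) = 60 / (8·9·18) = 5/108.
e_ss = 12/K_v = 12/(5/108) = 259.2.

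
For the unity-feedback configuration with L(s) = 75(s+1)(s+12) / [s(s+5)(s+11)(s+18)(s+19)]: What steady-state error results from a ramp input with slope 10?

One free integrator in L(s): this is a type 1 system.
K_v = lim_{s→0} s·L(s) = 75·1·12 / (5·11·18·19) = 10/209.
e_ss = 10/K_v = 10/(10/209) = 209.

209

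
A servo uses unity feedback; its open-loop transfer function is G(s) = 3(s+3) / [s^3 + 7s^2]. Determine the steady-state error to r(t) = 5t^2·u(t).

The denominator has no term below 7s^2 — 2 poles at s=0, type 2.
K_a = lim_{s→0} s^2·G(s) = 3·3 / 7 = 9/7.
r(t) = 5t^2 gives R(s) = 10/s^3.
e_ss = 10/K_a = 10/(9/7) = 70/9.

70/9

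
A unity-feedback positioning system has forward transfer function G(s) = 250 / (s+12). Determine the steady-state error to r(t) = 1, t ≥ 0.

6/131

No free integrators in G(s): this is a type 0 system.
K_p = lim_{s→0} G(s) = 250 / (12) = 125/6.
e_ss = 1/(1 + K_p) = 1/(131/6) = 6/131.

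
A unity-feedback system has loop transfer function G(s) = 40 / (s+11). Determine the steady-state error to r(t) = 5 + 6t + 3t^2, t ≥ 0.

infinity

G(s) has no factors of s in the denominator, so the system is type 0. Treating each term separately:
  • 5: e_ss = 5/(1+K_p) with K_p=40/11 → 55/51.
  • 6t: a type-0 system cannot track it, e_ss → ∞.
  • 3t^2: a type-0 system cannot track it, e_ss → ∞.
The unbounded component dominates.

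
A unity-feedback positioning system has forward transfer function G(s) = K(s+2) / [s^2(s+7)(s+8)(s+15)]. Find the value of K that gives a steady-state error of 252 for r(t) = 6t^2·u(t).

20

System type = 2 (two poles at s=0).
K_a = lim_{s→0} s^2·G(s) = K·2 / (7·8·15) = (1/420)·K.
e_ss = 12/K_a = 252 ⇒ K_a = 1/21 ⇒ K = (1/21)/(1/420) = 20.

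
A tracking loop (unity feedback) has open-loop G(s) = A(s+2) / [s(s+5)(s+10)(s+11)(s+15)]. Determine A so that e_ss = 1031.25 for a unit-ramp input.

System type = 1 (one pole at s=0).
K_v = lim_{s→0} s·G(s) = A·2 / (5·10·11·15) = (1/4125)·A.
e_ss = 1/K_v = 1031.25 ⇒ K_v = 4/4125 ⇒ A = (4/4125)/(1/4125) = 4.

4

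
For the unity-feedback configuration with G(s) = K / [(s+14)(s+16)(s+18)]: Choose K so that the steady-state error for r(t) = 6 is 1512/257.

80

G(s) has no factors of s in the denominator, so the system is type 0.
K_p = lim_{s→0} G(s) = K / (14·16·18) = (1/4032)·K.
e_ss = 6/(1 + K_p) = 1512/257 ⇒ 1 + (1/4032)·K = 257/252 ⇒ K = 80.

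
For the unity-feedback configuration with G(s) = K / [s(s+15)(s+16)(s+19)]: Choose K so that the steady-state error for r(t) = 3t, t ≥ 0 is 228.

60

System type = 1 (one pole at s=0).
K_v = lim_{s→0} s·G(s) = K / (15·16·19) = (1/4560)·K.
e_ss = 3/K_v = 228 ⇒ K_v = 1/76 ⇒ K = (1/76)/(1/4560) = 60.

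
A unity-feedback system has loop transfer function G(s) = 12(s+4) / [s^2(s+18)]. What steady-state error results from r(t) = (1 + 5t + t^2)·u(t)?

The open loop has two poles at the origin → type 2 system. Taking each input component in turn:
  • 1: tracked with zero error.
  • 5t: tracked with zero error.
  • t^2: e_ss = 2/K_a with K_a=8/3 → 0.75.
Total e_ss = 0.75.

0.75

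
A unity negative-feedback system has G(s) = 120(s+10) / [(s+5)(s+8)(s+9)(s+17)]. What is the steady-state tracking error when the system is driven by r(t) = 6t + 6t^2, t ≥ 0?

System type = 0 (no poles at s=0). Taking each input component in turn:
  • 6t: a type-0 system cannot track it, e_ss → ∞.
  • 6t^2: a type-0 system cannot track it, e_ss → ∞.
The unbounded component dominates.

infinity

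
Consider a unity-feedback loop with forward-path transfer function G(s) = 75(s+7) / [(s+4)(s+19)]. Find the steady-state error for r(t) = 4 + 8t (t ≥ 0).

System type = 0 (no poles at s=0). By superposition:
  • 4: e_ss = 4/(1+K_p) with K_p=525/76 → 304/601.
  • 8t: a type-0 system cannot track it, e_ss → ∞.
The unbounded component dominates.

infinity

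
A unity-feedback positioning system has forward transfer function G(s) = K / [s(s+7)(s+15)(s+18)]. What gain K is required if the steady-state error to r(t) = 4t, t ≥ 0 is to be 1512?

5

System type = 1 (one pole at s=0).
K_v = lim_{s→0} s·G(s) = K / (7·15·18) = (1/1890)·K.
e_ss = 4/K_v = 1512 ⇒ K_v = 1/378 ⇒ K = (1/378)/(1/1890) = 5.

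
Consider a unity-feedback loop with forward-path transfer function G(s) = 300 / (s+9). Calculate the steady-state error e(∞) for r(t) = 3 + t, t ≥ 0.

System type = 0 (no poles at s=0). Treating each term separately:
  • 3: e_ss = 3/(1+K_p) with K_p=100/3 → 9/103.
  • t: a type-0 system cannot track it, e_ss → ∞.
The unbounded component dominates.

infinity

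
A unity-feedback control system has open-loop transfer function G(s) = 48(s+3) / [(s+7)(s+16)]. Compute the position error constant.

9/7

No free integrators in G(s): this is a type 0 system.
K_p = lim_{s→0} G(s) = 48·3 / (7·16) = 9/7.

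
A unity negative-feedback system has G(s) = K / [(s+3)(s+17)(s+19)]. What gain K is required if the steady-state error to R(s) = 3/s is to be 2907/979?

System type = 0 (no poles at s=0).
K_p = lim_{s→0} G(s) = K / (3·17·19) = (1/969)·K.
e_ss = 3/(1 + K_p) = 2907/979 ⇒ 1 + (1/969)·K = 979/969 ⇒ K = 10.

10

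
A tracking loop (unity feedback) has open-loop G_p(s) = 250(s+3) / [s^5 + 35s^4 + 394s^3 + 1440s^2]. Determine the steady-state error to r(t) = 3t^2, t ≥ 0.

11.52

Factoring s^2 from the denominator leaves a polynomial with constant term 1440, so the system is type 2.
K_a = lim_{s→0} s^2·G_p(s) = 250·3 / 1440 = 25/48.
r(t) = 3t^2 gives R(s) = 6/s^3.
e_ss = 6/K_a = 6/(25/48) = 11.52.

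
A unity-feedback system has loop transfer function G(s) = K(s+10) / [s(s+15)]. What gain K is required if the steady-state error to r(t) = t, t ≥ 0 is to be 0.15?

10

System type = 1 (one pole at s=0).
K_v = lim_{s→0} s·G(s) = K·10 / (15) = (2/3)·K.
e_ss = 1/K_v = 0.15 ⇒ K_v = 20/3 ⇒ K = (20/3)/(2/3) = 10.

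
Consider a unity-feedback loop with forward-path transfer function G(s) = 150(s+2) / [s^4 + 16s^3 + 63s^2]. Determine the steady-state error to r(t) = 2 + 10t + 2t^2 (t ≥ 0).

Lowest-order denominator term is 63s^2, so the open loop has 2 poles at the origin → type 2 system. Treating each term separately:
  • 2: tracked with zero error.
  • 10t: tracked with zero error.
  • 2t^2: e_ss = 4/K_a with K_a=100/21 → 0.84.
Total e_ss = 0.84.

0.84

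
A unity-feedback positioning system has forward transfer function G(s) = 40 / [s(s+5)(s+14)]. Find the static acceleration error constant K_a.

G(s) has one factor of s in the denominator, so the system is type 1.
K_a = lim_{s→0} s^2·G(s) = 0 (the extra factor of s kills the finite limit).

0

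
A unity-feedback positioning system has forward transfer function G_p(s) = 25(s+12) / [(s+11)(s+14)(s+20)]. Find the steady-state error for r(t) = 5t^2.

System type = 0 (no poles at s=0).
For a type-0 system K_a = 0, so e_ss to a parabolic input is unbounded.

infinity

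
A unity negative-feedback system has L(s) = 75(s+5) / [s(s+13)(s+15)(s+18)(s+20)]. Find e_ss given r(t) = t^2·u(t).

One free integrator in L(s): this is a type 1 system.
For a type-1 system K_a = 0, so e_ss to a parabolic input is unbounded.

infinity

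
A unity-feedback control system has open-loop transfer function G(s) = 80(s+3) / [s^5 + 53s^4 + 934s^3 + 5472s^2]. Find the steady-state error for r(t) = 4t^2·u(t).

Lowest-order denominator term is 5472s^2, so the open loop has 2 poles at the origin → type 2 system.
K_a = lim_{s→0} s^2·G(s) = 80·3 / 5472 = 5/114.
r(t) = 4t^2 gives R(s) = 8/s^3.
e_ss = 8/K_a = 8/(5/114) = 182.4.

182.4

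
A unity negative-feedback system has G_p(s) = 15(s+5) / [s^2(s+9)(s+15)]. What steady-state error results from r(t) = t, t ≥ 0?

System type = 2 (two poles at s=0).
A type-2 system has K_v = ∞, so it tracks a ramp input with zero steady-state error.

0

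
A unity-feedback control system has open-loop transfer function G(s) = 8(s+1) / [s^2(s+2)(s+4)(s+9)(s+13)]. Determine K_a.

1/117

The open loop has two poles at the origin → type 2 system.
K_a = lim_{s→0} s^2·G(s) = 8·1 / (2·4·9·13) = 1/117.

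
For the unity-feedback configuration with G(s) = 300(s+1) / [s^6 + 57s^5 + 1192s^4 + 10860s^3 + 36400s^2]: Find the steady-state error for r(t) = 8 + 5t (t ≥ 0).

Factoring s^2 from the denominator leaves a polynomial with constant term 36400, so the system is type 2. Treating each term separately:
  • 8: tracked with zero error.
  • 5t: tracked with zero error.
Total e_ss = 0.

0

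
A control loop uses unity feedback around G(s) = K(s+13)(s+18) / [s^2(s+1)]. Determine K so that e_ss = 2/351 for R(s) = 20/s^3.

System type = 2 (two poles at s=0).
K_a = lim_{s→0} s^2·G(s) = K·13·18 / (1) = 234·K.
e_ss = 20/K_a = 2/351 ⇒ K_a = 3510 ⇒ K = 3510/234 = 15.

15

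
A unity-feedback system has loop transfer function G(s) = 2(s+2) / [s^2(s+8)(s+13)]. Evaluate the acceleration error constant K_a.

System type = 2 (two poles at s=0).
K_a = lim_{s→0} s^2·G(s) = 2·2 / (8·13) = 1/26.

1/26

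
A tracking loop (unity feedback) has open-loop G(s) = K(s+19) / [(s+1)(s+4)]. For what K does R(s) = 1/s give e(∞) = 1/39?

G(s) has no factors of s in the denominator, so the system is type 0.
K_p = lim_{s→0} G(s) = K·19 / (1·4) = 4.75·K.
e_ss = 1/(1 + K_p) = 1/39 ⇒ 1 + 4.75·K = 39 ⇒ K = 8.

8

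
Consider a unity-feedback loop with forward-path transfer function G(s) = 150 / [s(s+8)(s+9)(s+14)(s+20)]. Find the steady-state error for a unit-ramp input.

134.4

The open loop has one pole at the origin → type 1 system.
K_v = lim_{s→0} s·G(s) = 150 / (8·9·14·20) = 5/672.
e_ss = 1/K_v = 1/(5/672) = 134.4.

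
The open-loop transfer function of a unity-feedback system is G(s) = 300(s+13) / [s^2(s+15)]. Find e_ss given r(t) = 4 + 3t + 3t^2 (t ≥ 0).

System type = 2 (two poles at s=0). Treating each term separately:
  • 4: tracked with zero error.
  • 3t: tracked with zero error.
  • 3t^2: e_ss = 6/K_a with K_a=260 → 3/130.
Total e_ss = 3/130.

3/130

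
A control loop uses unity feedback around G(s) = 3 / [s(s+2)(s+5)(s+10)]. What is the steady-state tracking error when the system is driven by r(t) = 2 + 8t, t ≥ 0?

The open loop has one pole at the origin → type 1 system. Taking each input component in turn:
  • 2: tracked with zero error.
  • 8t: e_ss = 8/K_v with K_v=0.03 → 800/3.
Total e_ss = 800/3.

800/3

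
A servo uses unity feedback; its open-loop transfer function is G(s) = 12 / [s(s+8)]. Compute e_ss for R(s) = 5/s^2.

10/3

The open loop has one pole at the origin → type 1 system.
K_v = lim_{s→0} s·G(s) = 12 / (8) = 1.5.
e_ss = 5/K_v = 5/1.5 = 10/3.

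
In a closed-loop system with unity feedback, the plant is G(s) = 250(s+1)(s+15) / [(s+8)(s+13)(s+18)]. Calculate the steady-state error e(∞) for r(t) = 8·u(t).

No free integrators in G(s): this is a type 0 system.
K_p = lim_{s→0} G(s) = 250·1·15 / (8·13·18) = 625/312.
e_ss = 8/(1 + K_p) = 8/(937/312) = 2496/937.

2496/937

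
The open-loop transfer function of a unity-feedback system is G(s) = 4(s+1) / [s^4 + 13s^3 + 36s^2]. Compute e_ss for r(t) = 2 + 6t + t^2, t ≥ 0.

Factoring s^2 from the denominator leaves a polynomial with constant term 36, so the system is type 2. Treating each term separately:
  • 2: tracked with zero error.
  • 6t: tracked with zero error.
  • t^2: e_ss = 2/K_a with K_a=1/9 → 18.
Total e_ss = 18.

18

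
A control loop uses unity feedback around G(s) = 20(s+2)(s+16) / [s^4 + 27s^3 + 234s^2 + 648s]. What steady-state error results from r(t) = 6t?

6.075

Factoring s from the denominator leaves a polynomial with constant term 648, so the system is type 1.
K_v = lim_{s→0} s·G(s) = 20·2·16 / 648 = 80/81.
e_ss = 6/K_v = 6/(80/81) = 6.075.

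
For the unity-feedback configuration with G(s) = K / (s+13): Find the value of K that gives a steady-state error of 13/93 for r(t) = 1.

No free integrators in G(s): this is a type 0 system.
K_p = lim_{s→0} G(s) = K / (13) = (1/13)·K.
e_ss = 1/(1 + K_p) = 13/93 ⇒ 1 + (1/13)·K = 93/13 ⇒ K = 80.

80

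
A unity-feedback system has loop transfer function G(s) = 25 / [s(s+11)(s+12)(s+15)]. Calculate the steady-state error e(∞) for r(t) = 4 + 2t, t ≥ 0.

158.4

System type = 1 (one pole at s=0). By superposition:
  • 4: tracked with zero error.
  • 2t: e_ss = 2/K_v with K_v=5/396 → 158.4.
Total e_ss = 158.4.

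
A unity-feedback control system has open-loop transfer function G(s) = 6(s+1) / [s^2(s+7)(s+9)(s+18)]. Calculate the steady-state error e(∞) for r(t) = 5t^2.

Two free integrators in G(s): this is a type 2 system.
K_a = lim_{s→0} s^2·G(s) = 6·1 / (7·9·18) = 1/189.
r(t) = 5t^2 gives R(s) = 10/s^3.
e_ss = 10/K_a = 10/(1/189) = 1890.

1890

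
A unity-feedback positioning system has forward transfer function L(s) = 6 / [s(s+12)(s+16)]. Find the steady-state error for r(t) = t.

32

L(s) has one factor of s in the denominator, so the system is type 1.
K_v = lim_{s→0} s·L(s) = 6 / (12·16) = 1/32.
e_ss = 1/K_v = 1/(1/32) = 32.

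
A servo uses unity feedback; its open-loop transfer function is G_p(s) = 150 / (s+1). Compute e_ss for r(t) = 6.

No free integrators in G_p(s): this is a type 0 system.
K_p = lim_{s→0} G_p(s) = 150 / (1) = 150.
e_ss = 6/(1 + K_p) = 6/151.

6/151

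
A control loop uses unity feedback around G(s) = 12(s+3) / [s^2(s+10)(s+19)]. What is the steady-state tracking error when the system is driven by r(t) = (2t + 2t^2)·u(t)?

190/9

G(s) has two factors of s in the denominator, so the system is type 2. By superposition:
  • 2t: tracked with zero error.
  • 2t^2: e_ss = 4/K_a with K_a=18/95 → 190/9.
Total e_ss = 190/9.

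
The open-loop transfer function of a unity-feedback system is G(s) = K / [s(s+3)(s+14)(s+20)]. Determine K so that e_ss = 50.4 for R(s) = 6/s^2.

The open loop has one pole at the origin → type 1 system.
K_v = lim_{s→0} s·G(s) = K / (3·14·20) = (1/840)·K.
e_ss = 6/K_v = 50.4 ⇒ K_v = 5/42 ⇒ K = (5/42)/(1/840) = 100.

100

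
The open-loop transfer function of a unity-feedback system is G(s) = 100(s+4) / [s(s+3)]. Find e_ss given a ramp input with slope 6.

0.045

One free integrator in G(s): this is a type 1 system.
K_v = lim_{s→0} s·G(s) = 100·4 / (3) = 400/3.
e_ss = 6/K_v = 6/(400/3) = 0.045.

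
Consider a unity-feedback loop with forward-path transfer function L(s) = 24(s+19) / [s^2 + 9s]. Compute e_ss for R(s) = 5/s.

0

Factoring s from the denominator leaves a polynomial with constant term 9, so the system is type 1.
A type-1 system has K_p = ∞, so it tracks a step input with zero steady-state error.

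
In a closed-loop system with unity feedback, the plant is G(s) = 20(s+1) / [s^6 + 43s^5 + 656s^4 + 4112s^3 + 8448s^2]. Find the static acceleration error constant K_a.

The denominator has no term below 8448s^2 — 2 poles at s=0, type 2.
K_a = lim_{s→0} s^2·G(s) = 20·1 / 8448 = 5/2112.

5/2112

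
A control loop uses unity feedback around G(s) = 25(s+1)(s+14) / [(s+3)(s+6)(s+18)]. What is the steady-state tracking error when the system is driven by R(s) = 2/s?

No free integrators in G(s): this is a type 0 system.
K_p = lim_{s→0} G(s) = 25·1·14 / (3·6·18) = 175/162.
e_ss = 2/(1 + K_p) = 2/(337/162) = 324/337.

324/337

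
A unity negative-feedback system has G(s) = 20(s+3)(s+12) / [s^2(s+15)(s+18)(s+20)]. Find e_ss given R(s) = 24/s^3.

180

System type = 2 (two poles at s=0).
K_a = lim_{s→0} s^2·G(s) = 20·3·12 / (15·18·20) = 2/15.
r(t) = 12t^2 gives R(s) = 24/s^3.
e_ss = 24/K_a = 24/(2/15) = 180.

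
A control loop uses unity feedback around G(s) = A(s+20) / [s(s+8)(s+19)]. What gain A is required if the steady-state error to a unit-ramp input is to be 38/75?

One free integrator in G(s): this is a type 1 system.
K_v = lim_{s→0} s·G(s) = A·20 / (8·19) = (5/38)·A.
e_ss = 1/K_v = 38/75 ⇒ K_v = 75/38 ⇒ A = (75/38)/(5/38) = 15.

15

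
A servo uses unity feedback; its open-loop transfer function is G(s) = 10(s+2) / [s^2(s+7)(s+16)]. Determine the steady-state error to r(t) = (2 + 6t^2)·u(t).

System type = 2 (two poles at s=0). Treating each term separately:
  • 2: tracked with zero error.
  • 6t^2: e_ss = 12/K_a with K_a=5/28 → 67.2.
Total e_ss = 67.2.

67.2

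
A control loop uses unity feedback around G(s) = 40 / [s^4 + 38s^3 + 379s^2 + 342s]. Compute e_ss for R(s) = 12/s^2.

102.6

Factoring s from the denominator leaves a polynomial with constant term 342, so the system is type 1.
K_v = lim_{s→0} s·G(s) = 40 / 342 = 20/171.
e_ss = 12/K_v = 12/(20/171) = 102.6.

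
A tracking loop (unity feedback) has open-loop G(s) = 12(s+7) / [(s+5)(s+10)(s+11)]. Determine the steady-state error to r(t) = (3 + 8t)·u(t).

The open loop has no poles at the origin → type 0 system. Taking each input component in turn:
  • 3: e_ss = 3/(1+K_p) with K_p=42/275 → 825/317.
  • 8t: a type-0 system cannot track it, e_ss → ∞.
The unbounded component dominates.

infinity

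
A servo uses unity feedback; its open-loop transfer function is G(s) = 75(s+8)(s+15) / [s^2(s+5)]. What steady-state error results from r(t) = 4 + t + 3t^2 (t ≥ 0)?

1/300

System type = 2 (two poles at s=0). Taking each input component in turn:
  • 4: tracked with zero error.
  • t: tracked with zero error.
  • 3t^2: e_ss = 6/K_a with K_a=1800 → 1/300.
Total e_ss = 1/300.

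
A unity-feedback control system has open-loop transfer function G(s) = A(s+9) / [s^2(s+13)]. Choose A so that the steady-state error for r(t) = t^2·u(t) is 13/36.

Two free integrators in G(s): this is a type 2 system.
K_a = lim_{s→0} s^2·G(s) = A·9 / (13) = (9/13)·A.
e_ss = 2/K_a = 13/36 ⇒ K_a = 72/13 ⇒ A = (72/13)/(9/13) = 8.

8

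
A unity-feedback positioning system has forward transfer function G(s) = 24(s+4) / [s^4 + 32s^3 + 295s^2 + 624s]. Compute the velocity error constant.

2/13

Lowest-order denominator term is 624s, so the open loop has 1 pole at the origin → type 1 system.
K_v = lim_{s→0} s·G(s) = 24·4 / 624 = 2/13.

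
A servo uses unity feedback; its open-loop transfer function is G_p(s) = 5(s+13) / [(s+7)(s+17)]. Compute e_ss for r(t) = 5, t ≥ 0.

595/184

G_p(s) has no factors of s in the denominator, so the system is type 0.
K_p = lim_{s→0} G_p(s) = 5·13 / (7·17) = 65/119.
e_ss = 5/(1 + K_p) = 5/(184/119) = 595/184.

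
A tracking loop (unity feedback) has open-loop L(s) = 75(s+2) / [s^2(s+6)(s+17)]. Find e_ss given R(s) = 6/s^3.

4.08

The open loop has two poles at the origin → type 2 system.
K_a = lim_{s→0} s^2·L(s) = 75·2 / (6·17) = 25/17.
r(t) = 3t^2 gives R(s) = 6/s^3.
e_ss = 6/K_a = 6/(25/17) = 4.08.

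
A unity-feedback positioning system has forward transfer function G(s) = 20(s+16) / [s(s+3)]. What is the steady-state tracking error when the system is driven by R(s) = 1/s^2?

The open loop has one pole at the origin → type 1 system.
K_v = lim_{s→0} s·G(s) = 20·16 / (3) = 320/3.
e_ss = 1/K_v = 1/(320/3) = 3/320.

3/320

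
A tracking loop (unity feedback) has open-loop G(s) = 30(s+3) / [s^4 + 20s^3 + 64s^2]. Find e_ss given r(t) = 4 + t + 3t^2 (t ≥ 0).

64/15

The denominator has no term below 64s^2 — 2 poles at s=0, type 2. Treating each term separately:
  • 4: tracked with zero error.
  • t: tracked with zero error.
  • 3t^2: e_ss = 6/K_a with K_a=45/32 → 64/15.
Total e_ss = 64/15.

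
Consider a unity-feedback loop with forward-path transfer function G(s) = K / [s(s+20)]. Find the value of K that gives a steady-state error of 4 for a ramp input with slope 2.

System type = 1 (one pole at s=0).
K_v = lim_{s→0} s·G(s) = K / (20) = 0.05·K.
e_ss = 2/K_v = 4 ⇒ K_v = 0.5 ⇒ K = 0.5/0.05 = 10.

10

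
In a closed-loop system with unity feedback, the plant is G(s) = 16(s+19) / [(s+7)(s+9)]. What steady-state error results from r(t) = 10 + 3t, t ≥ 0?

infinity

No free integrators in G(s): this is a type 0 system. By superposition:
  • 10: e_ss = 10/(1+K_p) with K_p=304/63 → 630/367.
  • 3t: a type-0 system cannot track it, e_ss → ∞.
The unbounded component dominates.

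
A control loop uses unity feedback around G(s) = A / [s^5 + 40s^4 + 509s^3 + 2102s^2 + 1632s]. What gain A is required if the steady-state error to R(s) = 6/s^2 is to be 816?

12

Factoring s from the denominator leaves a polynomial with constant term 1632, so the system is type 1.
K_v = lim_{s→0} s·G(s) = A / 1632 = (1/1632)·A.
e_ss = 6/K_v = 816 ⇒ K_v = 1/136 ⇒ A = (1/136)/(1/1632) = 12.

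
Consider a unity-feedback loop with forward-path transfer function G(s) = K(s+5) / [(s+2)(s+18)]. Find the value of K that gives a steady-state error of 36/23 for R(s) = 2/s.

2

G(s) has no factors of s in the denominator, so the system is type 0.
K_p = lim_{s→0} G(s) = K·5 / (2·18) = (5/36)·K.
e_ss = 2/(1 + K_p) = 36/23 ⇒ 1 + (5/36)·K = 23/18 ⇒ K = 2.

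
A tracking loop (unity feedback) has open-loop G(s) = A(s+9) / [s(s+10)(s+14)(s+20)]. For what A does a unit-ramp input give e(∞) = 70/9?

The open loop has one pole at the origin → type 1 system.
K_v = lim_{s→0} s·G(s) = A·9 / (10·14·20) = (9/2800)·A.
e_ss = 1/K_v = 70/9 ⇒ K_v = 9/70 ⇒ A = (9/70)/(9/2800) = 40.

40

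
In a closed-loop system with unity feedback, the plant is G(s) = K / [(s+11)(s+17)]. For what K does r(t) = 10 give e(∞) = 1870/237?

50

G(s) has no factors of s in the denominator, so the system is type 0.
K_p = lim_{s→0} G(s) = K / (11·17) = (1/187)·K.
e_ss = 10/(1 + K_p) = 1870/237 ⇒ 1 + (1/187)·K = 237/187 ⇒ K = 50.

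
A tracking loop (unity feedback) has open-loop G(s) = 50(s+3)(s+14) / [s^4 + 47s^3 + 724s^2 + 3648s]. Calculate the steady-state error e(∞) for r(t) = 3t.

Lowest-order denominator term is 3648s, so the open loop has 1 pole at the origin → type 1 system.
K_v = lim_{s→0} s·G(s) = 50·3·14 / 3648 = 175/304.
e_ss = 3/K_v = 3/(175/304) = 912/175.

912/175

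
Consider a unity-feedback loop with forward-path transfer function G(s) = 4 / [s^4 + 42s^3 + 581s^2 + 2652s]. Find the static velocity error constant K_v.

The denominator has no term below 2652s — 1 pole at s=0, type 1.
K_v = lim_{s→0} s·G(s) = 4 / 2652 = 1/663.

1/663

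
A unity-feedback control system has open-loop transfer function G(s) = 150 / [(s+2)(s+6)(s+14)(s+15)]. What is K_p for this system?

G(s) has no factors of s in the denominator, so the system is type 0.
K_p = lim_{s→0} G(s) = 150 / (2·6·14·15) = 5/84.

5/84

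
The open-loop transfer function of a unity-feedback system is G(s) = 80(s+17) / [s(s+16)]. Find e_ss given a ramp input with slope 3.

3/85

G(s) has one factor of s in the denominator, so the system is type 1.
K_v = lim_{s→0} s·G(s) = 80·17 / (16) = 85.
e_ss = 3/K_v = 3/85.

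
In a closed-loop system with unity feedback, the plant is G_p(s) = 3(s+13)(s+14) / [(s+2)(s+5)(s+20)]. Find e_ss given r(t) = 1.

100/373

G_p(s) has no factors of s in the denominator, so the system is type 0.
K_p = lim_{s→0} G_p(s) = 3·13·14 / (2·5·20) = 2.73.
e_ss = 1/(1 + K_p) = 1/3.73 = 100/373.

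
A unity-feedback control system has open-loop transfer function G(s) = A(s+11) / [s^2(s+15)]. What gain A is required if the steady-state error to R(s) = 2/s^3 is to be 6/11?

5

Two free integrators in G(s): this is a type 2 system.
K_a = lim_{s→0} s^2·G(s) = A·11 / (15) = (11/15)·A.
e_ss = 2/K_a = 6/11 ⇒ K_a = 11/3 ⇒ A = (11/3)/(11/15) = 5.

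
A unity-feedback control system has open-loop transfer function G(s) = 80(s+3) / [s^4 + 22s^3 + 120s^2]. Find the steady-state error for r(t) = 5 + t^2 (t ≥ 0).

1

The denominator has no term below 120s^2 — 2 poles at s=0, type 2. Taking each input component in turn:
  • 5: tracked with zero error.
  • t^2: e_ss = 2/K_a with K_a=2 → 1.
Total e_ss = 1.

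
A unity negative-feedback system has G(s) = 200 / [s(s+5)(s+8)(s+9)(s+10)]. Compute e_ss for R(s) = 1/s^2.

One free integrator in G(s): this is a type 1 system.
K_v = lim_{s→0} s·G(s) = 200 / (5·8·9·10) = 1/18.
e_ss = 1/K_v = 1/(1/18) = 18.

18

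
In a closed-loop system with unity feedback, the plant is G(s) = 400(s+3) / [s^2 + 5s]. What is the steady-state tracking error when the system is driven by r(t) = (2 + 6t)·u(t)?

The denominator has no term below 5s — 1 pole at s=0, type 1. Treating each term separately:
  • 2: tracked with zero error.
  • 6t: e_ss = 6/K_v with K_v=240 → 0.025.
Total e_ss = 0.025.

0.025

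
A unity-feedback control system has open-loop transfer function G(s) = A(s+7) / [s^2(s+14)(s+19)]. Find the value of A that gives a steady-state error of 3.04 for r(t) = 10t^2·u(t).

250

Two free integrators in G(s): this is a type 2 system.
K_a = lim_{s→0} s^2·G(s) = A·7 / (14·19) = (1/38)·A.
e_ss = 20/K_a = 3.04 ⇒ K_a = 125/19 ⇒ A = (125/19)/(1/38) = 250.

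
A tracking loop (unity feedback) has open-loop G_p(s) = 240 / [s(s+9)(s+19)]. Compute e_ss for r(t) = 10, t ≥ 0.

System type = 1 (one pole at s=0).
K_p = ∞ for a type-1 system; e_ss to a step is zero.

0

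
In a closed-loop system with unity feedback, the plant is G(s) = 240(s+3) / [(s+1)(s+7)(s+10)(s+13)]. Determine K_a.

The open loop has no poles at the origin → type 0 system.
K_a = lim_{s→0} s^2·G(s) = 0 (the extra factor of s kills the finite limit).

0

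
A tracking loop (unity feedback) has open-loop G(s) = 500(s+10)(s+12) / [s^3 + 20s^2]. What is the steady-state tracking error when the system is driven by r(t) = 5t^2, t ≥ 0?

The denominator has no term below 20s^2 — 2 poles at s=0, type 2.
K_a = lim_{s→0} s^2·G(s) = 500·10·12 / 20 = 3000.
r(t) = 5t^2 gives R(s) = 10/s^3.
e_ss = 10/K_a = 10/3000 = 1/300.

1/300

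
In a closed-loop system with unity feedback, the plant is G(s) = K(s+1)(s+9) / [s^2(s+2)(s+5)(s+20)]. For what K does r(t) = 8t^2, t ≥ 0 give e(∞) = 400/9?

8

The open loop has two poles at the origin → type 2 system.
K_a = lim_{s→0} s^2·G(s) = K·1·9 / (2·5·20) = 0.045·K.
e_ss = 16/K_a = 400/9 ⇒ K_a = 0.36 ⇒ K = 0.36/0.045 = 8.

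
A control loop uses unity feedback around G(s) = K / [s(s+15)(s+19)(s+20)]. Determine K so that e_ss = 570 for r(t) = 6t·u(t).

60

G(s) has one factor of s in the denominator, so the system is type 1.
K_v = lim_{s→0} s·G(s) = K / (15·19·20) = (1/5700)·K.
e_ss = 6/K_v = 570 ⇒ K_v = 1/95 ⇒ K = (1/95)/(1/5700) = 60.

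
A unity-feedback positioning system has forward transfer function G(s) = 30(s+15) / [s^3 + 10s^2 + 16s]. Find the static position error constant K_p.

infinity

K_p = lim_{s→0} G(s); with 1 pole at the origin the limit diverges, so K_p = ∞.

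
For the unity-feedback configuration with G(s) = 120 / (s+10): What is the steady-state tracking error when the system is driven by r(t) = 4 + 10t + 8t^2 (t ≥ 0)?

G(s) has no factors of s in the denominator, so the system is type 0. Taking each input component in turn:
  • 4: e_ss = 4/(1+K_p) with K_p=12 → 4/13.
  • 10t: a type-0 system cannot track it, e_ss → ∞.
  • 8t^2: a type-0 system cannot track it, e_ss → ∞.
The unbounded component dominates.

infinity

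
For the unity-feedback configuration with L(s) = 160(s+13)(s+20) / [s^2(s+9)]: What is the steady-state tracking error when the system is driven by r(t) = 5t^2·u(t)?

System type = 2 (two poles at s=0).
K_a = lim_{s→0} s^2·L(s) = 160·13·20 / (9) = 41600/9.
r(t) = 5t^2 gives R(s) = 10/s^3.
e_ss = 10/K_a = 10/(41600/9) = 9/4160.

9/4160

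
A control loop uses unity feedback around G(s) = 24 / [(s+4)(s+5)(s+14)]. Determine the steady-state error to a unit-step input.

No free integrators in G(s): this is a type 0 system.
K_p = lim_{s→0} G(s) = 24 / (4·5·14) = 3/35.
e_ss = 1/(1 + K_p) = 1/(38/35) = 35/38.

35/38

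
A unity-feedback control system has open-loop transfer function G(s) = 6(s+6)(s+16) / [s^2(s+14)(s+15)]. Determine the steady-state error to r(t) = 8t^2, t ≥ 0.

35/6

The open loop has two poles at the origin → type 2 system.
K_a = lim_{s→0} s^2·G(s) = 6·6·16 / (14·15) = 96/35.
r(t) = 8t^2 gives R(s) = 16/s^3.
e_ss = 16/K_a = 16/(96/35) = 35/6.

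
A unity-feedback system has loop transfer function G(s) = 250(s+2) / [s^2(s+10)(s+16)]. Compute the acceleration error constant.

The open loop has two poles at the origin → type 2 system.
K_a = lim_{s→0} s^2·G(s) = 250·2 / (10·16) = 3.125.

3.125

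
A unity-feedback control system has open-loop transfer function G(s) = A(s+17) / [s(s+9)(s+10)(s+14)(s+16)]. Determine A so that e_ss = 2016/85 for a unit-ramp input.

50

The open loop has one pole at the origin → type 1 system.
K_v = lim_{s→0} s·G(s) = A·17 / (9·10·14·16) = (17/20160)·A.
e_ss = 1/K_v = 2016/85 ⇒ K_v = 85/2016 ⇒ A = (85/2016)/(17/20160) = 50.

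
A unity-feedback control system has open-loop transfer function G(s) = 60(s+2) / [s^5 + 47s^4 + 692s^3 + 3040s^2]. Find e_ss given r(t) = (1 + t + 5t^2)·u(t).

760/3

Factoring s^2 from the denominator leaves a polynomial with constant term 3040, so the system is type 2. Treating each term separately:
  • 1: tracked with zero error.
  • t: tracked with zero error.
  • 5t^2: e_ss = 10/K_a with K_a=3/76 → 760/3.
Total e_ss = 760/3.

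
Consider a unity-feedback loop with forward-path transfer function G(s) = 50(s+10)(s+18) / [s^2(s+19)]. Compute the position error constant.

K_p = lim_{s→0} G(s); with 2 poles at the origin the limit diverges, so K_p = ∞.

infinity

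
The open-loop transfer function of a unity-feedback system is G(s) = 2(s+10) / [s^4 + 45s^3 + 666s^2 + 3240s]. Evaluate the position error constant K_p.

K_p = lim_{s→0} G(s); with 1 pole at the origin the limit diverges, so K_p = ∞.

infinity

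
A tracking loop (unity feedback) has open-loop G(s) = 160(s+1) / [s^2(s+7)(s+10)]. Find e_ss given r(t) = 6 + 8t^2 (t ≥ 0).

Two free integrators in G(s): this is a type 2 system. Treating each term separately:
  • 6: tracked with zero error.
  • 8t^2: e_ss = 16/K_a with K_a=16/7 → 7.
Total e_ss = 7.

7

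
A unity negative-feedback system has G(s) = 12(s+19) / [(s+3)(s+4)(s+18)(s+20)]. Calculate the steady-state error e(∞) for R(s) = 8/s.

2880/379

G(s) has no factors of s in the denominator, so the system is type 0.
K_p = lim_{s→0} G(s) = 12·19 / (3·4·18·20) = 19/360.
e_ss = 8/(1 + K_p) = 8/(379/360) = 2880/379.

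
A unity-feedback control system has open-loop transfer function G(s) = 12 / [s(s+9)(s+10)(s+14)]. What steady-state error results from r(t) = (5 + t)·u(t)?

One free integrator in G(s): this is a type 1 system. By superposition:
  • 5: tracked with zero error.
  • t: e_ss = 1/K_v with K_v=1/105 → 105.
Total e_ss = 105.

105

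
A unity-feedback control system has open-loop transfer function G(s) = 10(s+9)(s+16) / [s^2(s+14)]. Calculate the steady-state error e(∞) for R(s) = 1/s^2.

0

Two free integrators in G(s): this is a type 2 system.
K_v = ∞ for a type-2 system; e_ss to a ramp is zero.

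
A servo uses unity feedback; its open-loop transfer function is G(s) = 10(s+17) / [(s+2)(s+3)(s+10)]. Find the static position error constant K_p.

17/6

The open loop has no poles at the origin → type 0 system.
K_p = lim_{s→0} G(s) = 10·17 / (2·3·10) = 17/6.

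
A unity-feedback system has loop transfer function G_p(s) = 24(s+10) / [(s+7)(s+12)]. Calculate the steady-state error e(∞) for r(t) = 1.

System type = 0 (no poles at s=0).
K_p = lim_{s→0} G_p(s) = 24·10 / (7·12) = 20/7.
e_ss = 1/(1 + K_p) = 1/(27/7) = 7/27.

7/27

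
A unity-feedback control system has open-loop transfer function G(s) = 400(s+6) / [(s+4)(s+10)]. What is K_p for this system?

The open loop has no poles at the origin → type 0 system.
K_p = lim_{s→0} G(s) = 400·6 / (4·10) = 60.

60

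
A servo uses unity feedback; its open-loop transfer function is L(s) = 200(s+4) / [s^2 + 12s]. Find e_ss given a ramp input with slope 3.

0.045

Lowest-order denominator term is 12s, so the open loop has 1 pole at the origin → type 1 system.
K_v = lim_{s→0} s·L(s) = 200·4 / 12 = 200/3.
e_ss = 3/K_v = 3/(200/3) = 0.045.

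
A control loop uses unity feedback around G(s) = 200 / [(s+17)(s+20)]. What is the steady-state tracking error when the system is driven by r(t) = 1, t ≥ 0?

The open loop has no poles at the origin → type 0 system.
K_p = lim_{s→0} G(s) = 200 / (17·20) = 10/17.
e_ss = 1/(1 + K_p) = 1/(27/17) = 17/27.

17/27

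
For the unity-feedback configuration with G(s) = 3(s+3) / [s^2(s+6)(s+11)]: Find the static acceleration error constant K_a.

3/22

Two free integrators in G(s): this is a type 2 system.
K_a = lim_{s→0} s^2·G(s) = 3·3 / (6·11) = 3/22.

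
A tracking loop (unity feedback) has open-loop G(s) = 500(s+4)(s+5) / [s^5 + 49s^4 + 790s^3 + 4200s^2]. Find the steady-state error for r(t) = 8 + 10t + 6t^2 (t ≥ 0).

Factoring s^2 from the denominator leaves a polynomial with constant term 4200, so the system is type 2. By superposition:
  • 8: tracked with zero error.
  • 10t: tracked with zero error.
  • 6t^2: e_ss = 12/K_a with K_a=50/21 → 5.04.
Total e_ss = 5.04.

5.04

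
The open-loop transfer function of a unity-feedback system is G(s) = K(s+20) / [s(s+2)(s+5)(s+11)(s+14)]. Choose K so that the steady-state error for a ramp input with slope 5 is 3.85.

System type = 1 (one pole at s=0).
K_v = lim_{s→0} s·G(s) = K·20 / (2·5·11·14) = (1/77)·K.
e_ss = 5/K_v = 3.85 ⇒ K_v = 100/77 ⇒ K = (100/77)/(1/77) = 100.

100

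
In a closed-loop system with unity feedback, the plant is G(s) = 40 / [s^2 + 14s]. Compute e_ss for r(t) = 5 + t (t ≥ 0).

Lowest-order denominator term is 14s, so the open loop has 1 pole at the origin → type 1 system. Treating each term separately:
  • 5: tracked with zero error.
  • t: e_ss = 1/K_v with K_v=20/7 → 0.35.
Total e_ss = 0.35.

0.35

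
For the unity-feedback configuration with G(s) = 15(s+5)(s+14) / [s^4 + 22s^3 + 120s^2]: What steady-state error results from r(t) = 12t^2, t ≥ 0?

96/35

Lowest-order denominator term is 120s^2, so the open loop has 2 poles at the origin → type 2 system.
K_a = lim_{s→0} s^2·G(s) = 15·5·14 / 120 = 8.75.
r(t) = 12t^2 gives R(s) = 24/s^3.
e_ss = 24/K_a = 24/8.75 = 96/35.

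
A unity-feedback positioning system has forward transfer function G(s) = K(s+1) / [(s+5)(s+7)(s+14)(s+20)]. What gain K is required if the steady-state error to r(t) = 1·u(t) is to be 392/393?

25

No free integrators in G(s): this is a type 0 system.
K_p = lim_{s→0} G(s) = K·1 / (5·7·14·20) = (1/9800)·K.
e_ss = 1/(1 + K_p) = 392/393 ⇒ 1 + (1/9800)·K = 393/392 ⇒ K = 25.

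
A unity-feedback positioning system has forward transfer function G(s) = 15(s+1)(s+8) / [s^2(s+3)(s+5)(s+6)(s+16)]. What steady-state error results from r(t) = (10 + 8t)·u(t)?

The open loop has two poles at the origin → type 2 system. Taking each input component in turn:
  • 10: tracked with zero error.
  • 8t: tracked with zero error.
Total e_ss = 0.

0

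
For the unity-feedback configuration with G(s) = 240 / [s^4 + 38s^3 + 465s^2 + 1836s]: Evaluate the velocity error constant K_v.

Factoring s from the denominator leaves a polynomial with constant term 1836, so the system is type 1.
K_v = lim_{s→0} s·G(s) = 240 / 1836 = 20/153.

20/153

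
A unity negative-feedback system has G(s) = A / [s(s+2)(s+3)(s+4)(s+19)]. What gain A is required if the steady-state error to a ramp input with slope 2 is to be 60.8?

15

System type = 1 (one pole at s=0).
K_v = lim_{s→0} s·G(s) = A / (2·3·4·19) = (1/456)·A.
e_ss = 2/K_v = 60.8 ⇒ K_v = 5/152 ⇒ A = (5/152)/(1/456) = 15.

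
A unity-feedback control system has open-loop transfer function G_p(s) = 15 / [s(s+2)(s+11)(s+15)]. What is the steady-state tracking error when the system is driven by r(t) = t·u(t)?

22

The open loop has one pole at the origin → type 1 system.
K_v = lim_{s→0} s·G_p(s) = 15 / (2·11·15) = 1/22.
e_ss = 1/K_v = 1/(1/22) = 22.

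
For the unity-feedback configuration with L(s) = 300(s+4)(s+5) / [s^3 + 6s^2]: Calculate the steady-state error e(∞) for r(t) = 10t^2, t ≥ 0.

The denominator has no term below 6s^2 — 2 poles at s=0, type 2.
K_a = lim_{s→0} s^2·L(s) = 300·4·5 / 6 = 1000.
r(t) = 10t^2 gives R(s) = 20/s^3.
e_ss = 20/K_a = 20/1000 = 0.02.

0.02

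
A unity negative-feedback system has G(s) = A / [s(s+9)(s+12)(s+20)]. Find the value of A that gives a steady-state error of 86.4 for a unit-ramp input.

System type = 1 (one pole at s=0).
K_v = lim_{s→0} s·G(s) = A / (9·12·20) = (1/2160)·A.
e_ss = 1/K_v = 86.4 ⇒ K_v = 5/432 ⇒ A = (5/432)/(1/2160) = 25.

25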